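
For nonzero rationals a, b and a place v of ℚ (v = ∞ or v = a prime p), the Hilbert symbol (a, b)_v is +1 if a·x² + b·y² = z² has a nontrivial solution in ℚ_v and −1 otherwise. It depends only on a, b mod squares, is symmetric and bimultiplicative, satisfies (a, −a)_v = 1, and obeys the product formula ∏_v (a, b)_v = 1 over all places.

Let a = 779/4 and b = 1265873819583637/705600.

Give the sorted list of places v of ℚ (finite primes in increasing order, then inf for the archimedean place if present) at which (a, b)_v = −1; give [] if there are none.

[17, 19]

Mod squares: a ≡ 779, b ≡ 493. Check v ∈ {∞, 2, 3, 5, 7, 11, 17, 19, 29, 41}.
v=19: a=19^1·(≡15), b=19^2·(≡18) mod 19; (15|19)=-1, (18|19)=-1; (−1)^{1·2·9}·(-1)^2·(-1)^1 = -1.
v=41: a=41^1·(≡15), b=41^2·(≡31) mod 41; (15|41)=-1, (31|41)=+1; (−1)^{1·2·20}·(-1)^2·(+1)^1 = +1.
v=29: a=29^0·(≡28), b=29^1·(≡15) mod 29; (28|29)=+1, (15|29)=-1; (−1)^{0·1·14}·(+1)^1·(-1)^0 = +1.
v=2: v_2(a)=-2, v_2(b)=-6; units ≡ 3, 5 (mod 8); ε·ε+αω+βω = 1·0+-2·1+-6·1 ≡ 0  ⇒  (a,b)_2 = +1.
v=3: a=3^0·(≡2), b=3^-2·(≡1) mod 3; (2|3)=-1, (1|3)=+1; (−1)^{0·-2·1}·(-1)^-2·(+1)^0 = +1.
v=∞: 779 > 0 and 493 > 0  ⇒  (a,b)_∞ = +1.
v=11: a=11^0·(≡5), b=11^4·(≡4) mod 11; (5|11)=+1, (4|11)=+1; (−1)^{0·4·5}·(+1)^4·(+1)^0 = +1.
v=7: a=7^0·(≡4), b=7^-2·(≡5) mod 7; (4|7)=+1, (5|7)=-1; (−1)^{0·-2·3}·(+1)^-2·(-1)^0 = +1.
v=17: a=17^0·(≡12), b=17^3·(≡5) mod 17; (12|17)=-1, (5|17)=-1; (−1)^{0·3·8}·(-1)^3·(-1)^0 = -1.
v=5: a=5^0·(≡1), b=5^-2·(≡3) mod 5; (1|5)=+1, (3|5)=-1; (−1)^{0·-2·2}·(+1)^-2·(-1)^0 = +1.
Ram(779, 493) = {17, 19}; no ℚ_17-point on the conic.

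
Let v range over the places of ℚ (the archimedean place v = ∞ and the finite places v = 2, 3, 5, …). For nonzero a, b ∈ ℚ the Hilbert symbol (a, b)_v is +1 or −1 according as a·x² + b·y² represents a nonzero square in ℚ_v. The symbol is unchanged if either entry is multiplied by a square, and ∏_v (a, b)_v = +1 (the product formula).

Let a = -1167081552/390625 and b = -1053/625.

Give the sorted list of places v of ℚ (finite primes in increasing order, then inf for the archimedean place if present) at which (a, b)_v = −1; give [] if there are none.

Mod squares: a ≡ -47957, b ≡ -13. Check v ∈ {∞, 2, 3, 5, 7, 13, 17, 31}.
v=∞: -47957 < 0 and -13 < 0  ⇒  (a,b)_∞ = -1.
v=31: a=31^1·(≡15), b=31^0·(≡25) mod 31; (15|31)=-1, (25|31)=+1; (−1)^{1·0·15}·(-1)^0·(+1)^1 = +1.
v=17: a=17^1·(≡8), b=17^0·(≡4) mod 17; (8|17)=+1, (4|17)=+1; (−1)^{1·0·8}·(+1)^0·(+1)^1 = +1.
v=5: a=5^-8·(≡3), b=5^-4·(≡2) mod 5; (3|5)=-1, (2|5)=-1; (−1)^{-8·-4·2}·(-1)^-4·(-1)^-8 = +1.
v=2: v_2(a)=4, v_2(b)=0; units ≡ 3, 3 (mod 8); ε·ε+αω+βω = 1·1+4·1+0·1 ≡ 1  ⇒  (a,b)_2 = -1.
v=13: a=13^3·(≡3), b=13^1·(≡10) mod 13; (3|13)=+1, (10|13)=+1; (−1)^{3·1·6}·(+1)^1·(+1)^3 = +1.
v=3: a=3^2·(≡1), b=3^4·(≡2) mod 3; (1|3)=+1, (2|3)=-1; (−1)^{2·4·1}·(+1)^4·(-1)^2 = +1.
v=7: a=7^1·(≡2), b=7^0·(≡2) mod 7; (2|7)=+1, (2|7)=+1; (−1)^{1·0·3}·(+1)^0·(+1)^1 = +1.
|Ram(-47957, -13)| = 2, even; anisotropic at {2, ∞}.

[2, inf]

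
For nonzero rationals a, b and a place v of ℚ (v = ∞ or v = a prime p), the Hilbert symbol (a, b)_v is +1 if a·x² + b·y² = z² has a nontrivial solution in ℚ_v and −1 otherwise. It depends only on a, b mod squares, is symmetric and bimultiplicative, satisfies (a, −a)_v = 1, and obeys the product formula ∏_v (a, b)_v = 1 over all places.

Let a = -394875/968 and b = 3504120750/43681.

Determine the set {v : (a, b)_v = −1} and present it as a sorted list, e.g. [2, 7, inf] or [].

[2, 5]

(a, b) ≡ (-390, 192270) mod (ℚ^×)²; places V = {2, 3, 5, 11, 13, 17, 19, 29, ∞}.
(a,b)_17: α=0, u≡16; β=1, v≡7 (mod 17); (16|17)=+1, (7|17)=-1; sign (−1)^0·+1^1·-1^0 = +1.
(a,b)_3: α=5, u≡2; β=7, v≡1 (mod 3); (2|3)=-1, (1|3)=+1; sign (−1)^1·-1^7·+1^5 = +1.
(a,b)_2: α=-3, β=1; u≡5, v≡7 (mod 8); ε(u)ε(v)=0·1, αω(v)=-3·0, βω(u)=1·1; sum ≡ 1  ⇒  -1.
(a,b)_5: α=3, u≡2; β=3, v≡1 (mod 5); (2|5)=-1, (1|5)=+1; sign (−1)^0·-1^3·+1^3 = -1.
(a,b)_29: α=0, u≡28; β=1, v≡21 (mod 29); (28|29)=+1, (21|29)=-1; sign (−1)^0·+1^1·-1^0 = +1.
(a,b)_13: α=1, u≡1; β=1, v≡4 (mod 13); (1|13)=+1, (4|13)=+1; sign (−1)^0·+1^1·+1^1 = +1.
(a,b)_19: α=0, u≡17; β=-2, v≡16 (mod 19); (17|19)=+1, (16|19)=+1; sign (−1)^0·+1^-2·+1^0 = +1.
(a,b)_∞: sgn(-390)=−, sgn(192270)=+, so +1.
(a,b)_11: α=-2, u≡10; β=-2, v≡1 (mod 11); (10|11)=-1, (1|11)=+1; sign (−1)^0·-1^-2·+1^-2 = +1.
(-390, 192270 / ℚ) ramifies at {2, 5}: a division algebra.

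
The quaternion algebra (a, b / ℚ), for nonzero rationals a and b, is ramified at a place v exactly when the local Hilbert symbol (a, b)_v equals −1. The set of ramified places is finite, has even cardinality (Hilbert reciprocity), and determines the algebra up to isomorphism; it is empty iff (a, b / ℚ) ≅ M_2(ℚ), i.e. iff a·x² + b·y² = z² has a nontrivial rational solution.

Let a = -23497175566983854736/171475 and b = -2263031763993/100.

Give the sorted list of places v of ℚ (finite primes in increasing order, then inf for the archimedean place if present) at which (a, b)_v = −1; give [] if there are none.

[7, 13, 17, 19, 23, inf]

Mod squares: a ≡ -289731, b ≡ -572033. Check v ∈ {∞, 2, 3, 5, 7, 11, 13, 17, 19, 23}.
v=19: a=19^-3·(≡2), b=19^1·(≡12) mod 19; (2|19)=-1, (12|19)=-1; (−1)^{-3·1·9}·(-1)^1·(-1)^-3 = -1.
v=∞: -289731 < 0 and -572033 < 0  ⇒  (a,b)_∞ = -1.
v=3: a=3^5·(≡2), b=3^4·(≡1) mod 3; (2|3)=-1, (1|3)=+1; (−1)^{5·4·1}·(-1)^4·(+1)^5 = +1.
v=5: a=5^-2·(≡1), b=5^-2·(≡3) mod 5; (1|5)=+1, (3|5)=-1; (−1)^{-2·-2·2}·(+1)^-2·(-1)^-2 = +1.
v=23: a=23^1·(≡21), b=23^1·(≡17) mod 23; (21|23)=-1, (17|23)=-1; (−1)^{1·1·11}·(-1)^1·(-1)^1 = -1.
v=17: a=17^5·(≡13), b=17^3·(≡12) mod 17; (13|17)=+1, (12|17)=-1; (−1)^{5·3·8}·(+1)^3·(-1)^5 = -1.
v=13: a=13^1·(≡2), b=13^2·(≡6) mod 13; (2|13)=-1, (6|13)=-1; (−1)^{1·2·6}·(-1)^2·(-1)^1 = -1.
v=2: v_2(a)=4, v_2(b)=-2; units ≡ 5, 7 (mod 8); ε·ε+αω+βω = 0·1+4·0+-2·1 ≡ 0  ⇒  (a,b)_2 = +1.
v=7: a=7^6·(≡6), b=7^1·(≡3) mod 7; (6|7)=-1, (3|7)=-1; (−1)^{6·1·3}·(-1)^1·(-1)^6 = -1.
v=11: a=11^2·(≡1), b=11^1·(≡9) mod 11; (1|11)=+1, (9|11)=+1; (−1)^{2·1·5}·(+1)^1·(+1)^2 = +1.
Ram(-289731, -572033) = {7, 13, 17, 19, 23, ∞}; no ℚ_7-point on the conic.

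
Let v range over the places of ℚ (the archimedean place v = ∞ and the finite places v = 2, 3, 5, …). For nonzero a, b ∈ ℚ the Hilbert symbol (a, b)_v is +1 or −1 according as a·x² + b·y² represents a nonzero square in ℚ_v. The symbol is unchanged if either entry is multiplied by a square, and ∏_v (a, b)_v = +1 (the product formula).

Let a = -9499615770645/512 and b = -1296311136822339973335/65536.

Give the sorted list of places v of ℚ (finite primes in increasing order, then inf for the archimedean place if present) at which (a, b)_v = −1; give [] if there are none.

[17, inf]

(a, b) ≡ (-10, -7735) mod (ℚ^×)²; places V = {2, 3, 5, 7, 11, 13, 17, ∞}.
(a,b)_7: α=2, u≡2; β=3, v≡1 (mod 7); (2|7)=+1, (1|7)=+1; sign (−1)^0·+1^3·+1^2 = +1.
(a,b)_2: α=-9, β=-16; u≡3, v≡1 (mod 8); ε(u)ε(v)=1·0, αω(v)=-9·0, βω(u)=-16·1; sum ≡ 0  ⇒  +1.
(a,b)_13: α=2, u≡12; β=3, v≡4 (mod 13); (12|13)=+1, (4|13)=+1; sign (−1)^0·+1^3·+1^2 = +1.
(a,b)_17: α=2, u≡10; β=3, v≡13 (mod 17); (10|17)=-1, (13|17)=+1; sign (−1)^0·-1^3·+1^2 = -1.
(a,b)_3: α=8, u≡2; β=14, v≡2 (mod 3); (2|3)=-1, (2|3)=-1; sign (−1)^0·-1^14·-1^8 = +1.
(a,b)_5: α=1, u≡3; β=1, v≡3 (mod 5); (3|5)=-1, (3|5)=-1; sign (−1)^0·-1^1·-1^1 = +1.
(a,b)_11: α=2, u≡3; β=4, v≡9 (mod 11); (3|11)=+1, (9|11)=+1; sign (−1)^0·+1^4·+1^2 = +1.
(a,b)_∞: sgn(-10)=−, sgn(-7735)=−, so -1.
|Ram(-10, -7735)| = 2, even; anisotropic at {17, ∞}.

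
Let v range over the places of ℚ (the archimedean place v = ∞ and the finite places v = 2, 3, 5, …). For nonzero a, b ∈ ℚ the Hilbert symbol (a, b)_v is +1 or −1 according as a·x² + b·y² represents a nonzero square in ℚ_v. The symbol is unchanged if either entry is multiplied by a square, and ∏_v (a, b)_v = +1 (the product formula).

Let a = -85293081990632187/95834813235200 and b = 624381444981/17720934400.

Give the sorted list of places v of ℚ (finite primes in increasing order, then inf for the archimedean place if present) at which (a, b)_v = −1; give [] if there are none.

[2, 3]

Mod squares: a ≡ -6, b ≡ 21. Check v ∈ {∞, 2, 3, 5, 7, 13, 17, 23}.
v=23: a=23^0·(≡21), b=23^2·(≡20) mod 23; (21|23)=-1, (20|23)=-1; (−1)^{0·2·11}·(-1)^2·(-1)^0 = +1.
v=7: a=7^8·(≡2), b=7^5·(≡5) mod 7; (2|7)=+1, (5|7)=-1; (−1)^{8·5·3}·(+1)^5·(-1)^8 = +1.
v=∞: -6 < 0 and 21 > 0  ⇒  (a,b)_∞ = +1.
v=3: a=3^11·(≡1), b=3^5·(≡1) mod 3; (1|3)=+1, (1|3)=+1; (−1)^{11·5·1}·(+1)^5·(+1)^11 = -1.
v=17: a=17^4·(≡11), b=17^2·(≡13) mod 17; (11|17)=-1, (13|17)=+1; (−1)^{4·2·8}·(-1)^2·(+1)^4 = +1.
v=13: a=13^-4·(≡6), b=13^-2·(≡7) mod 13; (6|13)=-1, (7|13)=-1; (−1)^{-4·-2·6}·(-1)^-2·(-1)^-4 = +1.
v=2: v_2(a)=-27, v_2(b)=-22; units ≡ 5, 5 (mod 8); ε·ε+αω+βω = 0·0+-27·1+-22·1 ≡ 1  ⇒  (a,b)_2 = -1.
v=5: a=5^-2·(≡1), b=5^-2·(≡1) mod 5; (1|5)=+1, (1|5)=+1; (−1)^{-2·-2·2}·(+1)^-2·(+1)^-2 = +1.
|Ram(-6, 21)| = 2, even; anisotropic at {2, 3}.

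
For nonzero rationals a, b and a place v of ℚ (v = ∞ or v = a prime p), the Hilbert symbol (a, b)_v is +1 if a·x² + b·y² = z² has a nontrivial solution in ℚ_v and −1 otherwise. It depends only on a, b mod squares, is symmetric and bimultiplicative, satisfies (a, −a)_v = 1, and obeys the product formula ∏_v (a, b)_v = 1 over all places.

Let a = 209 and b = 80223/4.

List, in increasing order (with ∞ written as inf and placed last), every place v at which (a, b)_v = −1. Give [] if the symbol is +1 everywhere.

Mod squares: a ≡ 209, b ≡ 663. Check v ∈ {∞, 2, 3, 11, 13, 17, 19}.
v=13: a=13^0·(≡1), b=13^1·(≡12) mod 13; (1|13)=+1, (12|13)=+1; (−1)^{0·1·6}·(+1)^1·(+1)^0 = +1.
v=19: a=19^1·(≡11), b=19^0·(≡6) mod 19; (11|19)=+1, (6|19)=+1; (−1)^{1·0·9}·(+1)^0·(+1)^1 = +1.
v=11: a=11^1·(≡8), b=11^2·(≡9) mod 11; (8|11)=-1, (9|11)=+1; (−1)^{1·2·5}·(-1)^2·(+1)^1 = +1.
v=2: v_2(a)=0, v_2(b)=-2; units ≡ 1, 7 (mod 8); ε·ε+αω+βω = 0·1+0·0+-2·0 ≡ 0  ⇒  (a,b)_2 = +1.
v=∞: 209 > 0 and 663 > 0  ⇒  (a,b)_∞ = +1.
v=3: a=3^0·(≡2), b=3^1·(≡2) mod 3; (2|3)=-1, (2|3)=-1; (−1)^{0·1·1}·(-1)^1·(-1)^0 = -1.
v=17: a=17^0·(≡5), b=17^1·(≡11) mod 17; (5|17)=-1, (11|17)=-1; (−1)^{0·1·8}·(-1)^1·(-1)^0 = -1.
|Ram(209, 663)| = 2, even; anisotropic at {3, 17}.

[3, 17]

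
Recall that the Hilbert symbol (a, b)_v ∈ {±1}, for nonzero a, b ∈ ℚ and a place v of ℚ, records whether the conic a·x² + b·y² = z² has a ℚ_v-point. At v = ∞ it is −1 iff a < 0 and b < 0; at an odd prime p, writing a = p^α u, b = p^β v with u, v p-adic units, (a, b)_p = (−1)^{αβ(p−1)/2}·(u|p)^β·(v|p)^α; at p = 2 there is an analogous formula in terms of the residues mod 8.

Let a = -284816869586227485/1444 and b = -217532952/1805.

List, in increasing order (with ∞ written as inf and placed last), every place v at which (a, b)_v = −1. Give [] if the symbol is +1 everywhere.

[2, 13, 17, inf]

Mod squares: a ≡ -102765, b ≡ -68510. Check v ∈ {∞, 2, 3, 5, 7, 13, 17, 19, 31}.
v=31: a=31^3·(≡10), b=31^1·(≡22) mod 31; (10|31)=+1, (22|31)=-1; (−1)^{3·1·15}·(+1)^1·(-1)^3 = +1.
v=2: v_2(a)=-2, v_2(b)=3; units ≡ 3, 1 (mod 8); ε·ε+αω+βω = 1·0+-2·0+3·1 ≡ 1  ⇒  (a,b)_2 = -1.
v=13: a=13^3·(≡9), b=13^1·(≡8) mod 13; (9|13)=+1, (8|13)=-1; (−1)^{3·1·6}·(+1)^1·(-1)^3 = -1.
v=17: a=17^3·(≡11), b=17^1·(≡16) mod 17; (11|17)=-1, (16|17)=+1; (−1)^{3·1·8}·(-1)^1·(+1)^3 = -1.
v=19: a=19^-2·(≡16), b=19^-2·(≡1) mod 19; (16|19)=+1, (1|19)=+1; (−1)^{-2·-2·9}·(+1)^-2·(+1)^-2 = +1.
v=∞: -102765 < 0 and -68510 < 0  ⇒  (a,b)_∞ = -1.
v=3: a=3^11·(≡2), b=3^4·(≡1) mod 3; (2|3)=-1, (1|3)=+1; (−1)^{11·4·1}·(-1)^4·(+1)^11 = +1.
v=7: a=7^0·(≡2), b=7^2·(≡6) mod 7; (2|7)=+1, (6|7)=-1; (−1)^{0·2·3}·(+1)^2·(-1)^0 = +1.
v=5: a=5^1·(≡2), b=5^-1·(≡3) mod 5; (2|5)=-1, (3|5)=-1; (−1)^{1·-1·2}·(-1)^-1·(-1)^1 = +1.
(-102765, -68510 / ℚ) ramifies at {2, 13, 17, ∞}: a division algebra.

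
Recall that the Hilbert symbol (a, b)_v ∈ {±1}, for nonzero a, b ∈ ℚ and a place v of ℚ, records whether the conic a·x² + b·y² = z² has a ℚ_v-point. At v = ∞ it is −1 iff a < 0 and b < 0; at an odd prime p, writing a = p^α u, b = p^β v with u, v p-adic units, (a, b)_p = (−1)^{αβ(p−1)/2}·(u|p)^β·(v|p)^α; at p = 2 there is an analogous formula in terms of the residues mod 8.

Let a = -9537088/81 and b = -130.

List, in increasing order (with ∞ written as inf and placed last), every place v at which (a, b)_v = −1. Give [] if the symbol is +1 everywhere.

Mod squares: a ≡ -149017, b ≡ -130. Check v ∈ {∞, 2, 3, 5, 11, 13, 19, 23, 31}.
v=∞: -149017 < 0 and -130 < 0  ⇒  (a,b)_∞ = -1.
v=3: a=3^-4·(≡2), b=3^0·(≡2) mod 3; (2|3)=-1, (2|3)=-1; (−1)^{-4·0·1}·(-1)^0·(-1)^-4 = +1.
v=13: a=13^0·(≡8), b=13^1·(≡3) mod 13; (8|13)=-1, (3|13)=+1; (−1)^{0·1·6}·(-1)^1·(+1)^0 = -1.
v=11: a=11^1·(≡3), b=11^0·(≡2) mod 11; (3|11)=+1, (2|11)=-1; (−1)^{1·0·5}·(+1)^0·(-1)^1 = -1.
v=5: a=5^0·(≡2), b=5^1·(≡4) mod 5; (2|5)=-1, (4|5)=+1; (−1)^{0·1·2}·(-1)^1·(+1)^0 = -1.
v=31: a=31^1·(≡21), b=31^0·(≡25) mod 31; (21|31)=-1, (25|31)=+1; (−1)^{1·0·15}·(-1)^0·(+1)^1 = +1.
v=23: a=23^1·(≡22), b=23^0·(≡8) mod 23; (22|23)=-1, (8|23)=+1; (−1)^{1·0·11}·(-1)^0·(+1)^1 = +1.
v=19: a=19^1·(≡17), b=19^0·(≡3) mod 19; (17|19)=+1, (3|19)=-1; (−1)^{1·0·9}·(+1)^0·(-1)^1 = -1.
v=2: v_2(a)=6, v_2(b)=1; units ≡ 7, 7 (mod 8); ε·ε+αω+βω = 1·1+6·0+1·0 ≡ 1  ⇒  (a,b)_2 = -1.
(-149017, -130 / ℚ) ramifies at {2, 5, 11, 13, 19, ∞}: a division algebra.

[2, 5, 11, 13, 19, inf]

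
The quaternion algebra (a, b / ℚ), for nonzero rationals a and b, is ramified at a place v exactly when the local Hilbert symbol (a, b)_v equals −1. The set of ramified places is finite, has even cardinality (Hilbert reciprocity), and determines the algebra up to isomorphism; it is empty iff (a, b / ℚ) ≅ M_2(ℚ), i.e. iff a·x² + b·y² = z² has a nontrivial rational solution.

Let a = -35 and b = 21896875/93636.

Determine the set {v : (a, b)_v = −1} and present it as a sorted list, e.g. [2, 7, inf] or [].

[]

(a, b) ≡ (-35, 715) mod (ℚ^×)²; places V = {2, 3, 5, 7, 11, 13, 17, ∞}.
(a,b)_5: α=1, u≡3; β=5, v≡2 (mod 5); (3|5)=-1, (2|5)=-1; sign (−1)^0·-1^5·-1^1 = +1.
(a,b)_7: α=1, u≡2; β=2, v≡4 (mod 7); (2|7)=+1, (4|7)=+1; sign (−1)^0·+1^2·+1^1 = +1.
(a,b)_2: α=0, β=-2; u≡5, v≡3 (mod 8); ε(u)ε(v)=0·1, αω(v)=0·1, βω(u)=-2·1; sum ≡ 0  ⇒  +1.
(a,b)_11: α=0, u≡9; β=1, v≡8 (mod 11); (9|11)=+1, (8|11)=-1; sign (−1)^0·+1^1·-1^0 = +1.
(a,b)_17: α=0, u≡16; β=-2, v≡8 (mod 17); (16|17)=+1, (8|17)=+1; sign (−1)^0·+1^-2·+1^0 = +1.
(a,b)_3: α=0, u≡1; β=-4, v≡1 (mod 3); (1|3)=+1, (1|3)=+1; sign (−1)^0·+1^-4·+1^0 = +1.
(a,b)_∞: sgn(-35)=−, sgn(715)=+, so +1.
(a,b)_13: α=0, u≡4; β=1, v≡3 (mod 13); (4|13)=+1, (3|13)=+1; sign (−1)^0·+1^1·+1^0 = +1.
Every local symbol is +1, so the conic -35·x² + 715·y² = z² has ℚ_v-points for all v and hence a ℚ-point; (a, b / ℚ) ≅ M_2(ℚ).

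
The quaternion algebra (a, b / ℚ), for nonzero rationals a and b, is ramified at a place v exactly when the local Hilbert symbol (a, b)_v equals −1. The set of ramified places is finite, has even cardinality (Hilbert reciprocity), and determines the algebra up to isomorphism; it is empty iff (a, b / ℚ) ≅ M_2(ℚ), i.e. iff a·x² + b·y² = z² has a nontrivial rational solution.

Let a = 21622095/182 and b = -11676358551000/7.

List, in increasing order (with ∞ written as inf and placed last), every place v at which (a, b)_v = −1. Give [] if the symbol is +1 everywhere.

(a, b) ≡ (10010, -2730) mod (ℚ^×)²; places V = {2, 3, 5, 7, 11, 13, 19, ∞}.
(a,b)_11: α=3, u≡7; β=6, v≡5 (mod 11); (7|11)=-1, (5|11)=+1; sign (−1)^0·-1^6·+1^3 = +1.
(a,b)_19: α=2, u≡11; β=0, v≡17 (mod 19); (11|19)=+1, (17|19)=+1; sign (−1)^0·+1^0·+1^2 = +1.
(a,b)_13: α=-1, u≡1; β=3, v≡7 (mod 13); (1|13)=+1, (7|13)=-1; sign (−1)^0·+1^3·-1^-1 = -1.
(a,b)_2: α=-1, β=3; u≡5, v≡3 (mod 8); ε(u)ε(v)=0·1, αω(v)=-1·1, βω(u)=3·1; sum ≡ 0  ⇒  +1.
(a,b)_3: α=2, u≡2; β=1, v≡2 (mod 3); (2|3)=-1, (2|3)=-1; sign (−1)^0·-1^1·-1^2 = -1.
(a,b)_5: α=1, u≡2; β=3, v≡1 (mod 5); (2|5)=-1, (1|5)=+1; sign (−1)^0·-1^3·+1^1 = -1.
(a,b)_∞: sgn(10010)=+, sgn(-2730)=−, so +1.
(a,b)_7: α=-1, u≡1; β=-1, v≡4 (mod 7); (1|7)=+1, (4|7)=+1; sign (−1)^1·+1^-1·+1^-1 = -1.
Ram(10010, -2730) = {3, 5, 7, 13}; no ℚ_3-point on the conic.

[3, 5, 7, 13]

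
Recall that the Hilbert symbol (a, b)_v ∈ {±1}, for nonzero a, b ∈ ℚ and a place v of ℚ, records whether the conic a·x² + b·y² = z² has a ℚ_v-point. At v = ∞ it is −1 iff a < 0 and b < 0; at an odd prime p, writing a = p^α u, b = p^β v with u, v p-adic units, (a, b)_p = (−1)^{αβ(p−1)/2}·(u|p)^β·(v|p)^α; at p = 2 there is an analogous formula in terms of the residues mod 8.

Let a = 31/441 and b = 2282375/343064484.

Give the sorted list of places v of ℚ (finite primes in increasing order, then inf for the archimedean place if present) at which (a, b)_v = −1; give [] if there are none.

[2, 19]

Mod squares: a ≡ 31, b ≡ 95. Check v ∈ {∞, 2, 3, 5, 7, 19, 31}.
v=∞: 31 > 0 and 95 > 0  ⇒  (a,b)_∞ = +1.
v=7: a=7^-2·(≡5), b=7^-6·(≡1) mod 7; (5|7)=-1, (1|7)=+1; (−1)^{-2·-6·3}·(-1)^-6·(+1)^-2 = +1.
v=2: v_2(a)=0, v_2(b)=-2; units ≡ 7, 7 (mod 8); ε·ε+αω+βω = 1·1+0·0+-2·0 ≡ 1  ⇒  (a,b)_2 = -1.
v=5: a=5^0·(≡1), b=5^3·(≡1) mod 5; (1|5)=+1, (1|5)=+1; (−1)^{0·3·2}·(+1)^3·(+1)^0 = +1.
v=19: a=19^0·(≡3), b=19^1·(≡5) mod 19; (3|19)=-1, (5|19)=+1; (−1)^{0·1·9}·(-1)^1·(+1)^0 = -1.
v=31: a=31^1·(≡9), b=31^2·(≡14) mod 31; (9|31)=+1, (14|31)=+1; (−1)^{1·2·15}·(+1)^2·(+1)^1 = +1.
v=3: a=3^-2·(≡1), b=3^-6·(≡2) mod 3; (1|3)=+1, (2|3)=-1; (−1)^{-2·-6·1}·(+1)^-6·(-1)^-2 = +1.
|Ram(31, 95)| = 2, even; anisotropic at {2, 19}.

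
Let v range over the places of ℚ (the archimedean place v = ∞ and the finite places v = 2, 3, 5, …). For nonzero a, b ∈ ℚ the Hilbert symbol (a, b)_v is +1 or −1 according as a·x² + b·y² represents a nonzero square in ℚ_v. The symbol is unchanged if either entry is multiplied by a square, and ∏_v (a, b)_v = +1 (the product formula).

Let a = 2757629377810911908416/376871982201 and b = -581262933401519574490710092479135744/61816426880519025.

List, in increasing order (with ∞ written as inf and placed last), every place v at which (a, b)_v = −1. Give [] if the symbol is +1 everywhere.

Mod squares: a ≡ 2750041, b ≡ -259. Check v ∈ {∞, 2, 3, 5, 7, 11, 13, 17, 19, 23, 29, 31, 37, 53}.
v=31: a=31^3·(≡1), b=31^4·(≡8) mod 31; (1|31)=+1, (8|31)=+1; (−1)^{3·4·15}·(+1)^4·(+1)^3 = +1.
v=2: v_2(a)=6, v_2(b)=16; units ≡ 1, 5 (mod 8); ε·ε+αω+βω = 0·0+6·1+16·0 ≡ 0  ⇒  (a,b)_2 = +1.
v=17: a=17^2·(≡4), b=17^4·(≡16) mod 17; (4|17)=+1, (16|17)=+1; (−1)^{2·4·8}·(+1)^4·(+1)^2 = +1.
v=19: a=19^1·(≡1), b=19^2·(≡11) mod 19; (1|19)=+1, (11|19)=+1; (−1)^{1·2·9}·(+1)^2·(+1)^1 = +1.
v=7: a=7^3·(≡4), b=7^5·(≡6) mod 7; (4|7)=+1, (6|7)=-1; (−1)^{3·5·3}·(+1)^5·(-1)^3 = +1.
v=13: a=13^-2·(≡6), b=13^-2·(≡9) mod 13; (6|13)=-1, (9|13)=+1; (−1)^{-2·-2·6}·(-1)^-2·(+1)^-2 = +1.
v=∞: 2750041 > 0 and -259 < 0  ⇒  (a,b)_∞ = +1.
v=3: a=3^-8·(≡1), b=3^-16·(≡2) mod 3; (1|3)=+1, (2|3)=-1; (−1)^{-8·-16·1}·(+1)^-16·(-1)^-8 = +1.
v=53: a=53^-2·(≡19), b=53^-2·(≡13) mod 53; (19|53)=-1, (13|53)=+1; (−1)^{-2·-2·26}·(-1)^-2·(+1)^-2 = +1.
v=23: a=23^1·(≡1), b=23^2·(≡21) mod 23; (1|23)=+1, (21|23)=-1; (−1)^{1·2·11}·(+1)^2·(-1)^1 = -1.
v=5: a=5^0·(≡1), b=5^-2·(≡1) mod 5; (1|5)=+1, (1|5)=+1; (−1)^{0·-2·2}·(+1)^-2·(+1)^0 = +1.
v=37: a=37^2·(≡11), b=37^3·(≡28) mod 37; (11|37)=+1, (28|37)=+1; (−1)^{2·3·18}·(+1)^3·(+1)^2 = +1.
v=11: a=11^-2·(≡8), b=11^-2·(≡9) mod 11; (8|11)=-1, (9|11)=+1; (−1)^{-2·-2·5}·(-1)^-2·(+1)^-2 = +1.
v=29: a=29^3·(≡24), b=29^4·(≡26) mod 29; (24|29)=+1, (26|29)=-1; (−1)^{3·4·14}·(+1)^4·(-1)^3 = -1.
Ram(2750041, -259) = {23, 29}; no ℚ_23-point on the conic.

[23, 29]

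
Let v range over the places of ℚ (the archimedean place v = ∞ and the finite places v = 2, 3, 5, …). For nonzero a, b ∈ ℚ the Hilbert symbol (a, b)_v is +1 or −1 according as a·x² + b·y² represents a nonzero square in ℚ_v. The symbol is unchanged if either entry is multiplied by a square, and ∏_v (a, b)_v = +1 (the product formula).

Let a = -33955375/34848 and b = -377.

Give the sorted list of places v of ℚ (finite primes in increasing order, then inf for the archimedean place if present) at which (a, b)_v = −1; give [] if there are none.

(a, b) ≡ (-3230, -377) mod (ℚ^×)²; places V = {2, 3, 5, 11, 13, 17, 19, 29, ∞}.
(a,b)_3: α=-2, u≡1; β=0, v≡1 (mod 3); (1|3)=+1, (1|3)=+1; sign (−1)^0·+1^0·+1^-2 = +1.
(a,b)_19: α=1, u≡17; β=0, v≡3 (mod 19); (17|19)=+1, (3|19)=-1; sign (−1)^0·+1^0·-1^1 = -1.
(a,b)_∞: sgn(-3230)=−, sgn(-377)=−, so -1.
(a,b)_13: α=0, u≡5; β=1, v≡10 (mod 13); (5|13)=-1, (10|13)=+1; sign (−1)^0·-1^1·+1^0 = -1.
(a,b)_5: α=3, u≡4; β=0, v≡3 (mod 5); (4|5)=+1, (3|5)=-1; sign (−1)^0·+1^0·-1^3 = -1.
(a,b)_2: α=-5, β=0; u≡1, v≡7 (mod 8); ε(u)ε(v)=0·1, αω(v)=-5·0, βω(u)=0·0; sum ≡ 0  ⇒  +1.
(a,b)_29: α=2, u≡21; β=1, v≡16 (mod 29); (21|29)=-1, (16|29)=+1; sign (−1)^0·-1^1·+1^2 = -1.
(a,b)_11: α=-2, u≡4; β=0, v≡8 (mod 11); (4|11)=+1, (8|11)=-1; sign (−1)^0·+1^0·-1^-2 = +1.
(a,b)_17: α=1, u≡14; β=0, v≡14 (mod 17); (14|17)=-1, (14|17)=-1; sign (−1)^0·-1^0·-1^1 = -1.
|Ram(-3230, -377)| = 6, even; anisotropic at {5, 13, 17, 19, 29, ∞}.

[5, 13, 17, 19, 29, inf]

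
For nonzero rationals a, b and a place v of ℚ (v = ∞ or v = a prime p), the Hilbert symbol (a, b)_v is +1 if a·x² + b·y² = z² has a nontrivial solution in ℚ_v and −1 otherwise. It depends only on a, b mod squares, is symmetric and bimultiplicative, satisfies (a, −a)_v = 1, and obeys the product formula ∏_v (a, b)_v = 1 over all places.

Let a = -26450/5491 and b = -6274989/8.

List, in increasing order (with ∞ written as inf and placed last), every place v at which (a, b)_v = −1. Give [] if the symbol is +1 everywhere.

[31, inf]

(a, b) ≡ (-38, -3162) mod (ℚ^×)²; places V = {2, 3, 5, 7, 17, 19, 23, 31, ∞}.
(a,b)_31: α=0, u≡6; β=1, v≡13 (mod 31); (6|31)=-1, (13|31)=-1; sign (−1)^0·-1^1·-1^0 = -1.
(a,b)_3: α=0, u≡1; β=5, v≡2 (mod 3); (1|3)=+1, (2|3)=-1; sign (−1)^0·+1^5·-1^0 = +1.
(a,b)_5: α=2, u≡2; β=0, v≡2 (mod 5); (2|5)=-1, (2|5)=-1; sign (−1)^0·-1^0·-1^2 = +1.
(a,b)_7: α=0, u≡1; β=2, v≡4 (mod 7); (1|7)=+1, (4|7)=+1; sign (−1)^0·+1^2·+1^0 = +1.
(a,b)_2: α=1, β=-3; u≡5, v≡3 (mod 8); ε(u)ε(v)=0·1, αω(v)=1·1, βω(u)=-3·1; sum ≡ 0  ⇒  +1.
(a,b)_23: α=2, u≡16; β=0, v≡4 (mod 23); (16|23)=+1, (4|23)=+1; sign (−1)^0·+1^0·+1^2 = +1.
(a,b)_∞: sgn(-38)=−, sgn(-3162)=−, so -1.
(a,b)_17: α=-2, u≡1; β=1, v≡9 (mod 17); (1|17)=+1, (9|17)=+1; sign (−1)^0·+1^1·+1^-2 = +1.
(a,b)_19: α=-1, u≡9; β=0, v≡1 (mod 19); (9|19)=+1, (1|19)=+1; sign (−1)^0·+1^0·+1^-1 = +1.
|Ram(-38, -3162)| = 2, even; anisotropic at {31, ∞}.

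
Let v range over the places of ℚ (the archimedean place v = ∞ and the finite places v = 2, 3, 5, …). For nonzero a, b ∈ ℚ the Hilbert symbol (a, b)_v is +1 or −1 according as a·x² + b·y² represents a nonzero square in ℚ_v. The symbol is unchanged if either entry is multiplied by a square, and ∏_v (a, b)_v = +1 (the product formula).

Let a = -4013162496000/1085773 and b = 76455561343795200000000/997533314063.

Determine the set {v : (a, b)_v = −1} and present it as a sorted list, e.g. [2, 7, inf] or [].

[3, 13]

Mod squares: a ≡ -2730, b ≡ 1001. Check v ∈ {∞, 2, 3, 5, 7, 11, 13, 17}.
v=11: a=11^0·(≡5), b=11^-1·(≡9) mod 11; (5|11)=+1, (9|11)=+1; (−1)^{0·-1·5}·(+1)^-1·(+1)^0 = +1.
v=13: a=13^-1·(≡2), b=13^-1·(≡3) mod 13; (2|13)=-1, (3|13)=+1; (−1)^{-1·-1·6}·(-1)^-1·(+1)^-1 = -1.
v=7: a=7^1·(≡1), b=7^3·(≡3) mod 7; (1|7)=+1, (3|7)=-1; (−1)^{1·3·3}·(+1)^3·(-1)^1 = +1.
v=2: v_2(a)=21, v_2(b)=30; units ≡ 3, 1 (mod 8); ε·ε+αω+βω = 1·0+21·0+30·1 ≡ 0  ⇒  (a,b)_2 = +1.
v=17: a=17^-4·(≡7), b=17^-8·(≡2) mod 17; (7|17)=-1, (2|17)=+1; (−1)^{-4·-8·8}·(-1)^-8·(+1)^-4 = +1.
v=3: a=3^7·(≡2), b=3^12·(≡2) mod 3; (2|3)=-1, (2|3)=-1; (−1)^{7·12·1}·(-1)^12·(-1)^7 = -1.
v=∞: -2730 < 0 and 1001 > 0  ⇒  (a,b)_∞ = +1.
v=5: a=5^3·(≡4), b=5^8·(≡4) mod 5; (4|5)=+1, (4|5)=+1; (−1)^{3·8·2}·(+1)^8·(+1)^3 = +1.
|Ram(-2730, 1001)| = 2, even; anisotropic at {3, 13}.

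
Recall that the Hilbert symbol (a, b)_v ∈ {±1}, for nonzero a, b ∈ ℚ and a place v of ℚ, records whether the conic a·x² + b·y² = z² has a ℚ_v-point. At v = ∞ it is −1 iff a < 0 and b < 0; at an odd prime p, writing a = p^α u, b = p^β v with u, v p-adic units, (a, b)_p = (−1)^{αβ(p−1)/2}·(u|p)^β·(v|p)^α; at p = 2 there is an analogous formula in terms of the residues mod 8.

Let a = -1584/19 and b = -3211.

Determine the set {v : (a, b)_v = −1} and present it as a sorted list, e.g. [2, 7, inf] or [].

[19, inf]

Mod squares: a ≡ -209, b ≡ -19. Check v ∈ {∞, 2, 3, 11, 13, 19}.
v=19: a=19^-1·(≡12), b=19^1·(≡2) mod 19; (12|19)=-1, (2|19)=-1; (−1)^{-1·1·9}·(-1)^1·(-1)^-1 = -1.
v=∞: -209 < 0 and -19 < 0  ⇒  (a,b)_∞ = -1.
v=3: a=3^2·(≡1), b=3^0·(≡2) mod 3; (1|3)=+1, (2|3)=-1; (−1)^{2·0·1}·(+1)^0·(-1)^2 = +1.
v=13: a=13^0·(≡9), b=13^2·(≡7) mod 13; (9|13)=+1, (7|13)=-1; (−1)^{0·2·6}·(+1)^2·(-1)^0 = +1.
v=2: v_2(a)=4, v_2(b)=0; units ≡ 7, 5 (mod 8); ε·ε+αω+βω = 1·0+4·1+0·0 ≡ 0  ⇒  (a,b)_2 = +1.
v=11: a=11^1·(≡4), b=11^0·(≡1) mod 11; (4|11)=+1, (1|11)=+1; (−1)^{1·0·5}·(+1)^0·(+1)^1 = +1.
|Ram(-209, -19)| = 2, even; anisotropic at {19, ∞}.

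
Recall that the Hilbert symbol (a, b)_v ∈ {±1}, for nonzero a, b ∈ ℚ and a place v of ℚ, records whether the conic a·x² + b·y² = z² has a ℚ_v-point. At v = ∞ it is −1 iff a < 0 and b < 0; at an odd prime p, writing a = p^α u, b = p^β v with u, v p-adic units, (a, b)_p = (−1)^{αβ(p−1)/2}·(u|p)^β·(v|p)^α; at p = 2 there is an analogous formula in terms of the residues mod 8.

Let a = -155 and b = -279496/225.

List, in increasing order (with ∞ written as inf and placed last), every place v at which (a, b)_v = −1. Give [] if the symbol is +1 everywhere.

[2, inf]

Mod squares: a ≡ -155, b ≡ -1426. Check v ∈ {∞, 2, 3, 5, 7, 23, 31}.
v=5: a=5^1·(≡4), b=5^-2·(≡1) mod 5; (4|5)=+1, (1|5)=+1; (−1)^{1·-2·2}·(+1)^-2·(+1)^1 = +1.
v=2: v_2(a)=0, v_2(b)=3; units ≡ 5, 7 (mod 8); ε·ε+αω+βω = 0·1+0·0+3·1 ≡ 1  ⇒  (a,b)_2 = -1.
v=3: a=3^0·(≡1), b=3^-2·(≡2) mod 3; (1|3)=+1, (2|3)=-1; (−1)^{0·-2·1}·(+1)^-2·(-1)^0 = +1.
v=∞: -155 < 0 and -1426 < 0  ⇒  (a,b)_∞ = -1.
v=7: a=7^0·(≡6), b=7^2·(≡1) mod 7; (6|7)=-1, (1|7)=+1; (−1)^{0·2·3}·(-1)^2·(+1)^0 = +1.
v=23: a=23^0·(≡6), b=23^1·(≡20) mod 23; (6|23)=+1, (20|23)=-1; (−1)^{0·1·11}·(+1)^1·(-1)^0 = +1.
v=31: a=31^1·(≡26), b=31^1·(≡20) mod 31; (26|31)=-1, (20|31)=+1; (−1)^{1·1·15}·(-1)^1·(+1)^1 = +1.
Ram(-155, -1426) = {2, ∞}; no ℚ_2-point on the conic.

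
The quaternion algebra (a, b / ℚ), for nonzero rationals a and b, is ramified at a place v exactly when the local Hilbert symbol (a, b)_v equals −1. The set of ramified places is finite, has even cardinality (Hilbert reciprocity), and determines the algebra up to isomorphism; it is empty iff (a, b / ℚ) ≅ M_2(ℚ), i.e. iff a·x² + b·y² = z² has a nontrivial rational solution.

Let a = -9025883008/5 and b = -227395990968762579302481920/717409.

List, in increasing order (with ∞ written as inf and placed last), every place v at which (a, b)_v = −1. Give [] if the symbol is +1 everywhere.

[5, 41, 43, inf]

Mod squares: a ≡ -705147110, b ≡ -174455. Check v ∈ {∞, 2, 5, 7, 11, 23, 37, 41, 43, 47}.
v=47: a=47^1·(≡30), b=47^2·(≡8) mod 47; (30|47)=-1, (8|47)=+1; (−1)^{1·2·23}·(-1)^2·(+1)^1 = +1.
v=5: a=5^-1·(≡2), b=5^1·(≡4) mod 5; (2|5)=-1, (4|5)=+1; (−1)^{-1·1·2}·(-1)^1·(+1)^-1 = -1.
v=∞: -705147110 < 0 and -174455 < 0  ⇒  (a,b)_∞ = -1.
v=2: v_2(a)=7, v_2(b)=18; units ≡ 5, 1 (mod 8); ε·ε+αω+βω = 0·0+7·0+18·1 ≡ 0  ⇒  (a,b)_2 = +1.
v=23: a=23^1·(≡6), b=23^3·(≡15) mod 23; (6|23)=+1, (15|23)=-1; (−1)^{1·3·11}·(+1)^3·(-1)^1 = +1.
v=41: a=41^1·(≡38), b=41^3·(≡8) mod 41; (38|41)=-1, (8|41)=+1; (−1)^{1·3·20}·(-1)^3·(+1)^1 = -1.
v=7: a=7^0·(≡1), b=7^-2·(≡5) mod 7; (1|7)=+1, (5|7)=-1; (−1)^{0·-2·3}·(+1)^-2·(-1)^0 = +1.
v=37: a=37^1·(≡28), b=37^3·(≡12) mod 37; (28|37)=+1, (12|37)=+1; (−1)^{1·3·18}·(+1)^3·(+1)^1 = +1.
v=11: a=11^0·(≡9), b=11^-4·(≡5) mod 11; (9|11)=+1, (5|11)=+1; (−1)^{0·-4·5}·(+1)^-4·(+1)^0 = +1.
v=43: a=43^1·(≡23), b=43^2·(≡39) mod 43; (23|43)=+1, (39|43)=-1; (−1)^{1·2·21}·(+1)^2·(-1)^1 = -1.
(-705147110, -174455 / ℚ) ramifies at {5, 41, 43, ∞}: a division algebra.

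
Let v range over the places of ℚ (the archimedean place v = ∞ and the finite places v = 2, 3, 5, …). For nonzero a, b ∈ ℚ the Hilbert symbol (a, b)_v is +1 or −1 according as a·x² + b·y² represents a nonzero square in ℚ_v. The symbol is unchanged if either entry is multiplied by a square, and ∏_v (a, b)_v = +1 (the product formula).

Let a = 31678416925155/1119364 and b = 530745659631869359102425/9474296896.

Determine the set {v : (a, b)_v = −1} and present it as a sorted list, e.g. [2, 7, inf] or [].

[5, 7]

Mod squares: a ≡ 12155, b ≡ 17017. Check v ∈ {∞, 2, 3, 5, 7, 11, 13, 17, 23}.
v=3: a=3^2·(≡2), b=3^6·(≡1) mod 3; (2|3)=-1, (1|3)=+1; (−1)^{2·6·1}·(-1)^6·(+1)^2 = +1.
v=23: a=23^-4·(≡10), b=23^-6·(≡17) mod 23; (10|23)=-1, (17|23)=-1; (−1)^{-4·-6·11}·(-1)^-6·(-1)^-4 = +1.
v=7: a=7^2·(≡3), b=7^3·(≡2) mod 7; (3|7)=-1, (2|7)=+1; (−1)^{2·3·3}·(-1)^3·(+1)^2 = -1.
v=∞: 12155 > 0 and 17017 > 0  ⇒  (a,b)_∞ = +1.
v=11: a=11^3·(≡4), b=11^5·(≡2) mod 11; (4|11)=+1, (2|11)=-1; (−1)^{3·5·5}·(+1)^5·(-1)^3 = +1.
v=5: a=5^1·(≡4), b=5^2·(≡2) mod 5; (4|5)=+1, (2|5)=-1; (−1)^{1·2·2}·(+1)^2·(-1)^1 = -1.
v=2: v_2(a)=-2, v_2(b)=-6; units ≡ 3, 1 (mod 8); ε·ε+αω+βω = 1·0+-2·0+-6·1 ≡ 0  ⇒  (a,b)_2 = +1.
v=13: a=13^3·(≡1), b=13^5·(≡12) mod 13; (1|13)=+1, (12|13)=+1; (−1)^{3·5·6}·(+1)^5·(+1)^3 = +1.
v=17: a=17^3·(≡15), b=17^5·(≡8) mod 17; (15|17)=+1, (8|17)=+1; (−1)^{3·5·8}·(+1)^5·(+1)^3 = +1.
|Ram(12155, 17017)| = 2, even; anisotropic at {5, 7}.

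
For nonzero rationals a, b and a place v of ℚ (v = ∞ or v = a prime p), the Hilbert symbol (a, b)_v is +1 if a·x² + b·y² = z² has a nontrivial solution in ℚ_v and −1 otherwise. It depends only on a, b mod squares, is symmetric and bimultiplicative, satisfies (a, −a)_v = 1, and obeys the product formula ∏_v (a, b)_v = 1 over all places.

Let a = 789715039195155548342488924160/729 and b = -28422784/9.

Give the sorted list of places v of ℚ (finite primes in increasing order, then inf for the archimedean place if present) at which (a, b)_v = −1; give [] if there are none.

[2, 11, 13, 29]

(a, b) ≡ (21854690, -444106) mod (ℚ^×)²; places V = {2, 3, 5, 11, 13, 17, 19, 29, 31, ∞}.
(a,b)_3: α=-6, u≡2; β=-2, v≡2 (mod 3); (2|3)=-1, (2|3)=-1; sign (−1)^0·-1^-2·-1^-6 = +1.
(a,b)_11: α=3, u≡5; β=0, v≡8 (mod 11); (5|11)=+1, (8|11)=-1; sign (−1)^0·+1^0·-1^3 = -1.
(a,b)_2: α=25, β=7; u≡1, v≡3 (mod 8); ε(u)ε(v)=0·1, αω(v)=25·1, βω(u)=7·0; sum ≡ 1  ⇒  -1.
(a,b)_13: α=3, u≡9; β=1, v≡7 (mod 13); (9|13)=+1, (7|13)=-1; sign (−1)^0·+1^1·-1^3 = -1.
(a,b)_29: α=3, u≡9; β=1, v≡18 (mod 29); (9|29)=+1, (18|29)=-1; sign (−1)^0·+1^1·-1^3 = -1.
(a,b)_17: α=1, u≡16; β=0, v≡1 (mod 17); (16|17)=+1, (1|17)=+1; sign (−1)^0·+1^0·+1^1 = +1.
(a,b)_5: α=1, u≡3; β=0, v≡4 (mod 5); (3|5)=-1, (4|5)=+1; sign (−1)^0·-1^0·+1^1 = +1.
(a,b)_31: α=3, u≡28; β=1, v≡6 (mod 31); (28|31)=+1, (6|31)=-1; sign (−1)^1·+1^1·-1^3 = +1.
(a,b)_∞: sgn(21854690)=+, sgn(-444106)=−, so +1.
(a,b)_19: α=4, u≡11; β=1, v≡18 (mod 19); (11|19)=+1, (18|19)=-1; sign (−1)^0·+1^1·-1^4 = +1.
Ram(21854690, -444106) = {2, 11, 13, 29}; no ℚ_2-point on the conic.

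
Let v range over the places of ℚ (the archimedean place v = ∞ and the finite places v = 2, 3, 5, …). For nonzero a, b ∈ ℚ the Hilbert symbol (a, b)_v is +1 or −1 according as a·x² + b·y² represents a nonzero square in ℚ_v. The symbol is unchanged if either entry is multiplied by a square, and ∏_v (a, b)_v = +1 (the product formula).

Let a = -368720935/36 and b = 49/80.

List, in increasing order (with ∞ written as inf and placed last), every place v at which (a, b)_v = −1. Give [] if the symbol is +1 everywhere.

[5, 23]

Mod squares: a ≡ -697015, b ≡ 5. Check v ∈ {∞, 2, 3, 5, 7, 11, 19, 23, 29}.
v=7: a=7^0·(≡5), b=7^2·(≡5) mod 7; (5|7)=-1, (5|7)=-1; (−1)^{0·2·3}·(-1)^2·(-1)^0 = +1.
v=3: a=3^-2·(≡2), b=3^0·(≡2) mod 3; (2|3)=-1, (2|3)=-1; (−1)^{-2·0·1}·(-1)^0·(-1)^-2 = +1.
v=23: a=23^3·(≡6), b=23^0·(≡17) mod 23; (6|23)=+1, (17|23)=-1; (−1)^{3·0·11}·(+1)^0·(-1)^3 = -1.
v=∞: -697015 < 0 and 5 > 0  ⇒  (a,b)_∞ = +1.
v=2: v_2(a)=-2, v_2(b)=-4; units ≡ 1, 5 (mod 8); ε·ε+αω+βω = 0·0+-2·1+-4·0 ≡ 0  ⇒  (a,b)_2 = +1.
v=19: a=19^1·(≡6), b=19^0·(≡17) mod 19; (6|19)=+1, (17|19)=+1; (−1)^{1·0·9}·(+1)^0·(+1)^1 = +1.
v=11: a=11^1·(≡2), b=11^0·(≡9) mod 11; (2|11)=-1, (9|11)=+1; (−1)^{1·0·5}·(-1)^0·(+1)^1 = +1.
v=29: a=29^1·(≡6), b=29^0·(≡22) mod 29; (6|29)=+1, (22|29)=+1; (−1)^{1·0·14}·(+1)^0·(+1)^1 = +1.
v=5: a=5^1·(≡3), b=5^-1·(≡4) mod 5; (3|5)=-1, (4|5)=+1; (−1)^{1·-1·2}·(-1)^-1·(+1)^1 = -1.
(-697015, 5 / ℚ) ramifies at {5, 23}: a division algebra.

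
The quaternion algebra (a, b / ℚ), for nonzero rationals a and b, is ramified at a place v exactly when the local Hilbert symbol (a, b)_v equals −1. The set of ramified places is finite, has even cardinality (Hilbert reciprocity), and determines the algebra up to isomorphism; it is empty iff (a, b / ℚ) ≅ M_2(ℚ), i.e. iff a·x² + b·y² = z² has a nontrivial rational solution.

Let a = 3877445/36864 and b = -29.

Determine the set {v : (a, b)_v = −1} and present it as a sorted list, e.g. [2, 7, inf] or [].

[17, 29]

(a, b) ≡ (32045, -29) mod (ℚ^×)²; places V = {2, 3, 5, 11, 13, 17, 29, ∞}.
(a,b)_2: α=-12, β=0; u≡5, v≡3 (mod 8); ε(u)ε(v)=0·1, αω(v)=-12·1, βω(u)=0·1; sum ≡ 0  ⇒  +1.
(a,b)_11: α=2, u≡8; β=0, v≡4 (mod 11); (8|11)=-1, (4|11)=+1; sign (−1)^0·-1^0·+1^2 = +1.
(a,b)_3: α=-2, u≡2; β=0, v≡1 (mod 3); (2|3)=-1, (1|3)=+1; sign (−1)^0·-1^0·+1^-2 = +1.
(a,b)_17: α=1, u≡8; β=0, v≡5 (mod 17); (8|17)=+1, (5|17)=-1; sign (−1)^0·+1^0·-1^1 = -1.
(a,b)_∞: sgn(32045)=+, sgn(-29)=−, so +1.
(a,b)_5: α=1, u≡1; β=0, v≡1 (mod 5); (1|5)=+1, (1|5)=+1; sign (−1)^0·+1^0·+1^1 = +1.
(a,b)_13: α=1, u≡5; β=0, v≡10 (mod 13); (5|13)=-1, (10|13)=+1; sign (−1)^0·-1^0·+1^1 = +1.
(a,b)_29: α=1, u≡3; β=1, v≡28 (mod 29); (3|29)=-1, (28|29)=+1; sign (−1)^0·-1^1·+1^1 = -1.
|Ram(32045, -29)| = 2, even; anisotropic at {17, 29}.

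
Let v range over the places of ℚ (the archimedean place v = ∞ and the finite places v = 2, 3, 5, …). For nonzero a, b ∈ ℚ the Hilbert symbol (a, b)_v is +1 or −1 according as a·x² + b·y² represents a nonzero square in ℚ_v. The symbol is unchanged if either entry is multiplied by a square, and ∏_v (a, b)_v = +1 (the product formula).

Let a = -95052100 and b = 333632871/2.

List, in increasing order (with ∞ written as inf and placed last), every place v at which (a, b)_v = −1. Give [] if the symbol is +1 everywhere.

[2, 3]

Mod squares: a ≡ -3289, b ≡ 1518. Check v ∈ {∞, 2, 3, 5, 11, 13, 17, 23}.
v=∞: -3289 < 0 and 1518 > 0  ⇒  (a,b)_∞ = +1.
v=17: a=17^2·(≡16), b=17^2·(≡10) mod 17; (16|17)=+1, (10|17)=-1; (−1)^{2·2·8}·(+1)^2·(-1)^2 = +1.
v=23: a=23^1·(≡9), b=23^1·(≡11) mod 23; (9|23)=+1, (11|23)=-1; (−1)^{1·1·11}·(+1)^1·(-1)^1 = +1.
v=5: a=5^2·(≡1), b=5^0·(≡3) mod 5; (1|5)=+1, (3|5)=-1; (−1)^{2·0·2}·(+1)^0·(-1)^2 = +1.
v=2: v_2(a)=2, v_2(b)=-1; units ≡ 7, 7 (mod 8); ε·ε+αω+βω = 1·1+2·0+-1·0 ≡ 1  ⇒  (a,b)_2 = -1.
v=13: a=13^1·(≡7), b=13^2·(≡9) mod 13; (7|13)=-1, (9|13)=+1; (−1)^{1·2·6}·(-1)^2·(+1)^1 = +1.
v=3: a=3^0·(≡2), b=3^3·(≡2) mod 3; (2|3)=-1, (2|3)=-1; (−1)^{0·3·1}·(-1)^3·(-1)^0 = -1.
v=11: a=11^1·(≡5), b=11^1·(≡8) mod 11; (5|11)=+1, (8|11)=-1; (−1)^{1·1·5}·(+1)^1·(-1)^1 = +1.
Ram(-3289, 1518) = {2, 3}; no ℚ_2-point on the conic.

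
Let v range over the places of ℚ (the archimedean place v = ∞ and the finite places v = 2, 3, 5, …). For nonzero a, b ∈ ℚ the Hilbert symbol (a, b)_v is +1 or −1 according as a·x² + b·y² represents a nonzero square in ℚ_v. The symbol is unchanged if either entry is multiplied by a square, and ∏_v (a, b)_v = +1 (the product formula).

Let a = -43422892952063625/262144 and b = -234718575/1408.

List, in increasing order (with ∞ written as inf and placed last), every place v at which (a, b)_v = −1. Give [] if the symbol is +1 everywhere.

(a, b) ≡ (-6545, -14586) mod (ℚ^×)²; places V = {2, 3, 5, 7, 11, 13, 17, 37, ∞}.
(a,b)_∞: sgn(-6545)=−, sgn(-14586)=−, so -1.
(a,b)_5: α=3, u≡4; β=2, v≡4 (mod 5); (4|5)=+1, (4|5)=+1; sign (−1)^0·+1^2·+1^3 = +1.
(a,b)_37: α=2, u≡36; β=0, v≡32 (mod 37); (36|37)=+1, (32|37)=-1; sign (−1)^0·+1^0·-1^2 = +1.
(a,b)_3: α=4, u≡1; β=1, v≡1 (mod 3); (1|3)=+1, (1|3)=+1; sign (−1)^0·+1^1·+1^4 = +1.
(a,b)_17: α=3, u≡3; β=3, v≡13 (mod 17); (3|17)=-1, (13|17)=+1; sign (−1)^0·-1^3·+1^3 = -1.
(a,b)_7: α=3, u≡6; β=2, v≡2 (mod 7); (6|7)=-1, (2|7)=+1; sign (−1)^0·-1^2·+1^3 = +1.
(a,b)_11: α=1, u≡10; β=-1, v≡9 (mod 11); (10|11)=-1, (9|11)=+1; sign (−1)^1·-1^-1·+1^1 = +1.
(a,b)_2: α=-18, β=-7; u≡7, v≡3 (mod 8); ε(u)ε(v)=1·1, αω(v)=-18·1, βω(u)=-7·0; sum ≡ 1  ⇒  -1.
(a,b)_13: α=2, u≡11; β=1, v≡12 (mod 13); (11|13)=-1, (12|13)=+1; sign (−1)^0·-1^1·+1^2 = -1.
(-6545, -14586 / ℚ) ramifies at {2, 13, 17, ∞}: a division algebra.

[2, 13, 17, inf]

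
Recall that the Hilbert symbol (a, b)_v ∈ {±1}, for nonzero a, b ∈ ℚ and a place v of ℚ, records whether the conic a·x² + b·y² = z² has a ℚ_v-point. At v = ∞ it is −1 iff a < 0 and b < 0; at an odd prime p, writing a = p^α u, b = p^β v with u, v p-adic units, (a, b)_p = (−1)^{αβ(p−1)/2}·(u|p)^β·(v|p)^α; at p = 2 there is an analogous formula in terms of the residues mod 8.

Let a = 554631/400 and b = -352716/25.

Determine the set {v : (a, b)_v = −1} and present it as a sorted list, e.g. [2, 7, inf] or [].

[7, 11, 17, 19]

(a, b) ≡ (231, -88179) mod (ℚ^×)²; places V = {2, 3, 5, 7, 11, 13, 17, 19, ∞}.
(a,b)_∞: sgn(231)=+, sgn(-88179)=−, so +1.
(a,b)_11: α=1, u≡2; β=0, v≡7 (mod 11); (2|11)=-1, (7|11)=-1; sign (−1)^0·-1^0·-1^1 = -1.
(a,b)_19: α=0, u≡2; β=1, v≡3 (mod 19); (2|19)=-1, (3|19)=-1; sign (−1)^0·-1^1·-1^0 = -1.
(a,b)_3: α=1, u≡2; β=1, v≡1 (mod 3); (2|3)=-1, (1|3)=+1; sign (−1)^1·-1^1·+1^1 = +1.
(a,b)_5: α=-2, u≡1; β=-2, v≡4 (mod 5); (1|5)=+1, (4|5)=+1; sign (−1)^0·+1^-2·+1^-2 = +1.
(a,b)_2: α=-4, β=2; u≡7, v≡5 (mod 8); ε(u)ε(v)=1·0, αω(v)=-4·1, βω(u)=2·0; sum ≡ 0  ⇒  +1.
(a,b)_13: α=0, u≡9; β=1, v≡1 (mod 13); (9|13)=+1, (1|13)=+1; sign (−1)^0·+1^1·+1^0 = +1.
(a,b)_7: α=5, u≡5; β=1, v≡3 (mod 7); (5|7)=-1, (3|7)=-1; sign (−1)^1·-1^1·-1^5 = -1.
(a,b)_17: α=0, u≡12; β=1, v≡16 (mod 17); (12|17)=-1, (16|17)=+1; sign (−1)^0·-1^1·+1^0 = -1.
(231, -88179 / ℚ) ramifies at {7, 11, 17, 19}: a division algebra.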